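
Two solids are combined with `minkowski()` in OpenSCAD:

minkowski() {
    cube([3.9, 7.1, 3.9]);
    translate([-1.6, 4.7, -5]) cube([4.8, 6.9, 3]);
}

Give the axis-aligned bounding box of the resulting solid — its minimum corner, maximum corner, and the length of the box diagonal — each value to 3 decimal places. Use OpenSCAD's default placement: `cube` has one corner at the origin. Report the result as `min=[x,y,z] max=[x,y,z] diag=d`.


A = translate([-1.6, 4.7, -5]) cube([4.8, 6.9, 3]) → bbox [-1.6,4.7,-5] .. [3.2,11.6,-2]
B = cube([3.9, 7.1, 3.9]) → bbox [0,0,0] .. [3.9,7.1,3.9]
lo = A.lo+B.lo = [-1.6+0, 4.7+0, -5+0] = [-1.600,4.700,-5.000]
hi = A.hi+B.hi = [3.2+3.9, 11.6+7.1, -2+3.9] = [7.100,18.700,1.900]
diag = √(8.7²+14²+6.9²) = √319.3 = 17.869

min=[-1.600,4.700,-5.000] max=[7.100,18.700,1.900] diag=17.869


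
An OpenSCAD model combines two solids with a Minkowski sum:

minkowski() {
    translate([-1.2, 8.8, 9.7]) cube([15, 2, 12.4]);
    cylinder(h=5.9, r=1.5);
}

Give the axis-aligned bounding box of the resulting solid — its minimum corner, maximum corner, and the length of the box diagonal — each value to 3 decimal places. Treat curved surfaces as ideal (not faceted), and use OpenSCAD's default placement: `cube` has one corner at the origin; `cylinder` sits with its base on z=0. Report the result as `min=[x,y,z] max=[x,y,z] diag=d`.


A = translate([-1.2, 8.8, 9.7]) cube([15, 2, 12.4]) → bbox [-1.2,8.8,9.7] .. [13.8,10.8,22.1]
B = cylinder(h=5.9, r=1.5) → bbox [-1.5,-1.5,0] .. [1.5,1.5,5.9]
lo = A.lo+B.lo = [-1.2-1.5, 8.8-1.5, 9.7+0] = [-2.700,7.300,9.700]
hi = A.hi+B.hi = [13.8+1.5, 10.8+1.5, 22.1+5.9] = [15.300,12.300,28.000]
diag = √(18²+5²+18.3²) = √683.89 = 26.151

min=[-2.700,7.300,9.700] max=[15.300,12.300,28.000] diag=26.151


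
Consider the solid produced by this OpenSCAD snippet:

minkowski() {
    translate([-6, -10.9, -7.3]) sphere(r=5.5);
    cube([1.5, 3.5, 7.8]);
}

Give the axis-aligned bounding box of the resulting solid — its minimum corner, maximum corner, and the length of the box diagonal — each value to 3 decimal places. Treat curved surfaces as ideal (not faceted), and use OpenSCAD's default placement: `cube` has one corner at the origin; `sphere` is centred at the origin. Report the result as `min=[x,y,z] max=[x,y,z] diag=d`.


A = translate([-6, -10.9, -7.3]) sphere(r=5.5) → bbox [-11.5,-16.4,-12.8] .. [-0.5,-5.4,-1.8]
B = cube([1.5, 3.5, 7.8]) → bbox [0,0,0] .. [1.5,3.5,7.8]
lo = A.lo+B.lo = [-11.5+0, -16.4+0, -12.8+0] = [-11.500,-16.400,-12.800]
hi = A.hi+B.hi = [-0.5+1.5, -5.4+3.5, -1.8+7.8] = [1.000,-1.900,6.000]
diag = √(12.5²+14.5²+18.8²) = √719.94 = 26.832

min=[-11.500,-16.400,-12.800] max=[1.000,-1.900,6.000] diag=26.832


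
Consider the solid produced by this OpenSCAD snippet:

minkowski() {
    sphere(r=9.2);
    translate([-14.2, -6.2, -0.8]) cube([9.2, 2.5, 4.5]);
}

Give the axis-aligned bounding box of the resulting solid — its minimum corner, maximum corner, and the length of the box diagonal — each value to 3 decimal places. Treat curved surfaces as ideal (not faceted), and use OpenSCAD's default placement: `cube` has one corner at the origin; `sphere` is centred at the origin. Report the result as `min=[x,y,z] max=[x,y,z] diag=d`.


min=[-23.400,-15.400,-10.000] max=[4.200,5.500,12.900] diag=41.509

A = translate([-14.2, -6.2, -0.8]) cube([9.2, 2.5, 4.5]) → bbox [-14.2,-6.2,-0.8] .. [-5,-3.7,3.7]
B = sphere(r=9.2) → bbox [-9.2,-9.2,-9.2] .. [9.2,9.2,9.2]
lo = A.lo+B.lo = [-14.2-9.2, -6.2-9.2, -0.8-9.2] = [-23.400,-15.400,-10.000]
hi = A.hi+B.hi = [-5+9.2, -3.7+9.2, 3.7+9.2] = [4.200,5.500,12.900]
diag = √(27.6²+20.9²+22.9²) = √1722.98 = 41.509


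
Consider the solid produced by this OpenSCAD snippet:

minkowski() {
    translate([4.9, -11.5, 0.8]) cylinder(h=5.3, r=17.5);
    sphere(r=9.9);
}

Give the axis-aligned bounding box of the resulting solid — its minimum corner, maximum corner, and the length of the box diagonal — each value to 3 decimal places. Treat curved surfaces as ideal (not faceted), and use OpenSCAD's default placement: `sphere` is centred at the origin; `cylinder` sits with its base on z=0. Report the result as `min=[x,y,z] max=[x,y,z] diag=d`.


A = translate([4.9, -11.5, 0.8]) cylinder(h=5.3, r=17.5) → bbox [-12.6,-29,0.8] .. [22.4,6,6.1]
B = sphere(r=9.9) → bbox [-9.9,-9.9,-9.9] .. [9.9,9.9,9.9]
lo = A.lo+B.lo = [-12.6-9.9, -29-9.9, 0.8-9.9] = [-22.500,-38.900,-9.100]
hi = A.hi+B.hi = [22.4+9.9, 6+9.9, 6.1+9.9] = [32.300,15.900,16.000]
diag = √(54.8²+54.8²+25.1²) = √6636.09 = 81.462

min=[-22.500,-38.900,-9.100] max=[32.300,15.900,16.000] diag=81.462


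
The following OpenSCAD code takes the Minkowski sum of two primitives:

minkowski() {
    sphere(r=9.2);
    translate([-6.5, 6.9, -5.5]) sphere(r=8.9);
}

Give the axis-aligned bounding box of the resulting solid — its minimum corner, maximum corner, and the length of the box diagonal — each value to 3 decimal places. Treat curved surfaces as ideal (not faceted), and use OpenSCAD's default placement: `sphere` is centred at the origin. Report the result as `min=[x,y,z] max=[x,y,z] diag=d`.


min=[-24.600,-11.200,-23.600] max=[11.600,25.000,12.600] diag=62.700

A = translate([-6.5, 6.9, -5.5]) sphere(r=8.9) → bbox [-15.4,-2,-14.4] .. [2.4,15.8,3.4]
B = sphere(r=9.2) → bbox [-9.2,-9.2,-9.2] .. [9.2,9.2,9.2]
lo = A.lo+B.lo = [-15.4-9.2, -2-9.2, -14.4-9.2] = [-24.600,-11.200,-23.600]
hi = A.hi+B.hi = [2.4+9.2, 15.8+9.2, 3.4+9.2] = [11.600,25.000,12.600]
diag = √(36.2²+36.2²+36.2²) = √3931.32 = 62.700


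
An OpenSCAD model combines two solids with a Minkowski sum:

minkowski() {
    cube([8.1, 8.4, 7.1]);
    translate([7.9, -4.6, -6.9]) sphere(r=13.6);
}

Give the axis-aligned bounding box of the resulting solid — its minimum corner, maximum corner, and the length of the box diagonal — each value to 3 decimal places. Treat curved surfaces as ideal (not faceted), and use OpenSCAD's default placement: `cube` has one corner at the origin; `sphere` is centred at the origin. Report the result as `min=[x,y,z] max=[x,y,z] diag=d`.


A = translate([7.9, -4.6, -6.9]) sphere(r=13.6) → bbox [-5.7,-18.2,-20.5] .. [21.5,9,6.7]
B = cube([8.1, 8.4, 7.1]) → bbox [0,0,0] .. [8.1,8.4,7.1]
lo = A.lo+B.lo = [-5.7+0, -18.2+0, -20.5+0] = [-5.700,-18.200,-20.500]
hi = A.hi+B.hi = [21.5+8.1, 9+8.4, 6.7+7.1] = [29.600,17.400,13.800]
diag = √(35.3²+35.6²+34.3²) = √3689.94 = 60.745

min=[-5.700,-18.200,-20.500] max=[29.600,17.400,13.800] diag=60.745


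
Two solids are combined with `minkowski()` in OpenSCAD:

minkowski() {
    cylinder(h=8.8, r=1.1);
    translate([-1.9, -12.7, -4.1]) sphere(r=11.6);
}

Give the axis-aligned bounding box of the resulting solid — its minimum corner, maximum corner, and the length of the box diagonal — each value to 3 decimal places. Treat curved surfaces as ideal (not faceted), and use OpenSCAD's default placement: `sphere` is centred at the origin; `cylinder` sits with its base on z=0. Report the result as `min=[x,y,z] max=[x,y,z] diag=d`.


A = translate([-1.9, -12.7, -4.1]) sphere(r=11.6) → bbox [-13.5,-24.3,-15.7] .. [9.7,-1.1,7.5]
B = cylinder(h=8.8, r=1.1) → bbox [-1.1,-1.1,0] .. [1.1,1.1,8.8]
lo = A.lo+B.lo = [-13.5-1.1, -24.3-1.1, -15.7+0] = [-14.600,-25.400,-15.700]
hi = A.hi+B.hi = [9.7+1.1, -1.1+1.1, 7.5+8.8] = [10.800,0.000,16.300]
diag = √(25.4²+25.4²+32²) = √2314.32 = 48.107

min=[-14.600,-25.400,-15.700] max=[10.800,0.000,16.300] diag=48.107


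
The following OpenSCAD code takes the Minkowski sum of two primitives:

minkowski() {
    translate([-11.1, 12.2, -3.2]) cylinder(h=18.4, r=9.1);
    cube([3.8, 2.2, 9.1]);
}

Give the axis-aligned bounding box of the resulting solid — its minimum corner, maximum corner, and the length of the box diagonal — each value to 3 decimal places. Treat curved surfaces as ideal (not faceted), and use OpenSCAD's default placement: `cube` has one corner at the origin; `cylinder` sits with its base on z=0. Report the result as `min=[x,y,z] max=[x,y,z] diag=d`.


A = translate([-11.1, 12.2, -3.2]) cylinder(h=18.4, r=9.1) → bbox [-20.2,3.1,-3.2] .. [-2,21.3,15.2]
B = cube([3.8, 2.2, 9.1]) → bbox [0,0,0] .. [3.8,2.2,9.1]
lo = A.lo+B.lo = [-20.2+0, 3.1+0, -3.2+0] = [-20.200,3.100,-3.200]
hi = A.hi+B.hi = [-2+3.8, 21.3+2.2, 15.2+9.1] = [1.800,23.500,24.300]
diag = √(22²+20.4²+27.5²) = √1656.41 = 40.699

min=[-20.200,3.100,-3.200] max=[1.800,23.500,24.300] diag=40.699


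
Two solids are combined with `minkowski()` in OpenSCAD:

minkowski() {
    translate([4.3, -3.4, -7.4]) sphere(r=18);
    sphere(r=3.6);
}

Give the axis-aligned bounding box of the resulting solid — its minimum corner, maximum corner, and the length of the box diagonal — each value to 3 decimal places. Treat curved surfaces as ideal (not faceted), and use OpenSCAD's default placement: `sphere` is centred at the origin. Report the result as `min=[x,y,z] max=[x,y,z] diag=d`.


A = translate([4.3, -3.4, -7.4]) sphere(r=18) → bbox [-13.7,-21.4,-25.4] .. [22.3,14.6,10.6]
B = sphere(r=3.6) → bbox [-3.6,-3.6,-3.6] .. [3.6,3.6,3.6]
lo = A.lo+B.lo = [-13.7-3.6, -21.4-3.6, -25.4-3.6] = [-17.300,-25.000,-29.000]
hi = A.hi+B.hi = [22.3+3.6, 14.6+3.6, 10.6+3.6] = [25.900,18.200,14.200]
diag = √(43.2²+43.2²+43.2²) = √5598.72 = 74.825

min=[-17.300,-25.000,-29.000] max=[25.900,18.200,14.200] diag=74.825


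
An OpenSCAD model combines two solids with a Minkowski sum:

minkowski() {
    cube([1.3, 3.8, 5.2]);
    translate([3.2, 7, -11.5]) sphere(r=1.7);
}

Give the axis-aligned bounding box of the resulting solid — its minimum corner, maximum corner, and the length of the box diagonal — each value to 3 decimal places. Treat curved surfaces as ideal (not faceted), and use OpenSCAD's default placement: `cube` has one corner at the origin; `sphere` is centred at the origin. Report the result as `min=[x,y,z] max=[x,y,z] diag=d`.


min=[1.500,5.300,-13.200] max=[6.200,12.500,-4.600] diag=12.161

A = translate([3.2, 7, -11.5]) sphere(r=1.7) → bbox [1.5,5.3,-13.2] .. [4.9,8.7,-9.8]
B = cube([1.3, 3.8, 5.2]) → bbox [0,0,0] .. [1.3,3.8,5.2]
lo = A.lo+B.lo = [1.5+0, 5.3+0, -13.2+0] = [1.500,5.300,-13.200]
hi = A.hi+B.hi = [4.9+1.3, 8.7+3.8, -9.8+5.2] = [6.200,12.500,-4.600]
diag = √(4.7²+7.2²+8.6²) = √147.89 = 12.161


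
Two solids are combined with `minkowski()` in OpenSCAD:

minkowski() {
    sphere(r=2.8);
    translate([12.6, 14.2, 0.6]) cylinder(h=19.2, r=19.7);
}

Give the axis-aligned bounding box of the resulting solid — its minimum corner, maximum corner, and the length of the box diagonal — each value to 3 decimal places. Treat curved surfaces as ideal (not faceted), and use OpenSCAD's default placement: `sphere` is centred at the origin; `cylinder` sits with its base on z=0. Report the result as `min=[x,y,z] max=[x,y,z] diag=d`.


min=[-9.900,-8.300,-2.200] max=[35.100,36.700,22.600] diag=68.301

A = translate([12.6, 14.2, 0.6]) cylinder(h=19.2, r=19.7) → bbox [-7.1,-5.5,0.6] .. [32.3,33.9,19.8]
B = sphere(r=2.8) → bbox [-2.8,-2.8,-2.8] .. [2.8,2.8,2.8]
lo = A.lo+B.lo = [-7.1-2.8, -5.5-2.8, 0.6-2.8] = [-9.900,-8.300,-2.200]
hi = A.hi+B.hi = [32.3+2.8, 33.9+2.8, 19.8+2.8] = [35.100,36.700,22.600]
diag = √(45²+45²+24.8²) = √4665.04 = 68.301


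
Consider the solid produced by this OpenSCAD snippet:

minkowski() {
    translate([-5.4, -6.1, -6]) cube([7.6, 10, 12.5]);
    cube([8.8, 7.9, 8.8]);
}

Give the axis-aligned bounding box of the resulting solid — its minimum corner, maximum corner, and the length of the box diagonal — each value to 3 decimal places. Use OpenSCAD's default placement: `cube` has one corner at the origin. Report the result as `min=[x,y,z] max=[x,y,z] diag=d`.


min=[-5.400,-6.100,-6.000] max=[11.000,11.800,15.300] diag=32.296

A = translate([-5.4, -6.1, -6]) cube([7.6, 10, 12.5]) → bbox [-5.4,-6.1,-6] .. [2.2,3.9,6.5]
B = cube([8.8, 7.9, 8.8]) → bbox [0,0,0] .. [8.8,7.9,8.8]
lo = A.lo+B.lo = [-5.4+0, -6.1+0, -6+0] = [-5.400,-6.100,-6.000]
hi = A.hi+B.hi = [2.2+8.8, 3.9+7.9, 6.5+8.8] = [11.000,11.800,15.300]
diag = √(16.4²+17.9²+21.3²) = √1043.06 = 32.296


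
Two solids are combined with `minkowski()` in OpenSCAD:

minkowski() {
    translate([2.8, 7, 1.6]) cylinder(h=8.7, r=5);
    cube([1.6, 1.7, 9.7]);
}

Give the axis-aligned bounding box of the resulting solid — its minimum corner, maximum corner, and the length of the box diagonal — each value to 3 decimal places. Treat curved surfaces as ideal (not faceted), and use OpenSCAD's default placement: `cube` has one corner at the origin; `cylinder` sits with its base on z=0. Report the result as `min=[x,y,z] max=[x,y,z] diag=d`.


min=[-2.200,2.000,1.600] max=[9.400,13.700,20.000] diag=24.698

A = translate([2.8, 7, 1.6]) cylinder(h=8.7, r=5) → bbox [-2.2,2,1.6] .. [7.8,12,10.3]
B = cube([1.6, 1.7, 9.7]) → bbox [0,0,0] .. [1.6,1.7,9.7]
lo = A.lo+B.lo = [-2.2+0, 2+0, 1.6+0] = [-2.200,2.000,1.600]
hi = A.hi+B.hi = [7.8+1.6, 12+1.7, 10.3+9.7] = [9.400,13.700,20.000]
diag = √(11.6²+11.7²+18.4²) = √610.01 = 24.698


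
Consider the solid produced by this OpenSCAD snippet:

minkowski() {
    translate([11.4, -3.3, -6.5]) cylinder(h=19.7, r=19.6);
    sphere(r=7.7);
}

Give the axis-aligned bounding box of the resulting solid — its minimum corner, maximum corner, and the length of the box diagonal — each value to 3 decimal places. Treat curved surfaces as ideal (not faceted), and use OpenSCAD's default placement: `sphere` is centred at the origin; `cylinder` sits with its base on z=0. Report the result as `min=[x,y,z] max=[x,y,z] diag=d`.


A = translate([11.4, -3.3, -6.5]) cylinder(h=19.7, r=19.6) → bbox [-8.2,-22.9,-6.5] .. [31,16.3,13.2]
B = sphere(r=7.7) → bbox [-7.7,-7.7,-7.7] .. [7.7,7.7,7.7]
lo = A.lo+B.lo = [-8.2-7.7, -22.9-7.7, -6.5-7.7] = [-15.900,-30.600,-14.200]
hi = A.hi+B.hi = [31+7.7, 16.3+7.7, 13.2+7.7] = [38.700,24.000,20.900]
diag = √(54.6²+54.6²+35.1²) = √7194.33 = 84.819

min=[-15.900,-30.600,-14.200] max=[38.700,24.000,20.900] diag=84.819


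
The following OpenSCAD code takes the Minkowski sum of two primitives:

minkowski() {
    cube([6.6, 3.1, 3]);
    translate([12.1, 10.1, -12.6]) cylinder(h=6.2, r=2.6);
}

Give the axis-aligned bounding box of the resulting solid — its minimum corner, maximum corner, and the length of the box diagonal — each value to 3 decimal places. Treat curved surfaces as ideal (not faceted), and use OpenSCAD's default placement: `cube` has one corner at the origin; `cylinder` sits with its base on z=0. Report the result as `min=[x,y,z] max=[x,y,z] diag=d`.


min=[9.500,7.500,-12.600] max=[21.300,15.800,-3.400] diag=17.111

A = translate([12.1, 10.1, -12.6]) cylinder(h=6.2, r=2.6) → bbox [9.5,7.5,-12.6] .. [14.7,12.7,-6.4]
B = cube([6.6, 3.1, 3]) → bbox [0,0,0] .. [6.6,3.1,3]
lo = A.lo+B.lo = [9.5+0, 7.5+0, -12.6+0] = [9.500,7.500,-12.600]
hi = A.hi+B.hi = [14.7+6.6, 12.7+3.1, -6.4+3] = [21.300,15.800,-3.400]
diag = √(11.8²+8.3²+9.2²) = √292.77 = 17.111


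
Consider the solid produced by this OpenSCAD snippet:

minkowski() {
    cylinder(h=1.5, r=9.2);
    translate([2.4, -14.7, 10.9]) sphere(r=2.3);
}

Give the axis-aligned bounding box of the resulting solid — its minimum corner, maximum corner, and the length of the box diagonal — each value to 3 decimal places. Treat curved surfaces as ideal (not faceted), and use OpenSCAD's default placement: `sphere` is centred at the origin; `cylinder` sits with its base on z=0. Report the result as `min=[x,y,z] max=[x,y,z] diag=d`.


A = translate([2.4, -14.7, 10.9]) sphere(r=2.3) → bbox [0.1,-17,8.6] .. [4.7,-12.4,13.2]
B = cylinder(h=1.5, r=9.2) → bbox [-9.2,-9.2,0] .. [9.2,9.2,1.5]
lo = A.lo+B.lo = [0.1-9.2, -17-9.2, 8.6+0] = [-9.100,-26.200,8.600]
hi = A.hi+B.hi = [4.7+9.2, -12.4+9.2, 13.2+1.5] = [13.900,-3.200,14.700]
diag = √(23²+23²+6.1²) = √1095.21 = 33.094

min=[-9.100,-26.200,8.600] max=[13.900,-3.200,14.700] diag=33.094


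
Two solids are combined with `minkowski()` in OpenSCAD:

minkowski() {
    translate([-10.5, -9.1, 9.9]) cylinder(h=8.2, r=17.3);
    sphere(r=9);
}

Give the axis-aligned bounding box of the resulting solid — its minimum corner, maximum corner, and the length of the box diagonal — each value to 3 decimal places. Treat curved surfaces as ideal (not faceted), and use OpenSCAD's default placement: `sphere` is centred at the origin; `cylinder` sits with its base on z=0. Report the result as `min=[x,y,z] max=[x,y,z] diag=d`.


A = translate([-10.5, -9.1, 9.9]) cylinder(h=8.2, r=17.3) → bbox [-27.8,-26.4,9.9] .. [6.8,8.2,18.1]
B = sphere(r=9) → bbox [-9,-9,-9] .. [9,9,9]
lo = A.lo+B.lo = [-27.8-9, -26.4-9, 9.9-9] = [-36.800,-35.400,0.900]
hi = A.hi+B.hi = [6.8+9, 8.2+9, 18.1+9] = [15.800,17.200,27.100]
diag = √(52.6²+52.6²+26.2²) = √6219.96 = 78.867

min=[-36.800,-35.400,0.900] max=[15.800,17.200,27.100] diag=78.867


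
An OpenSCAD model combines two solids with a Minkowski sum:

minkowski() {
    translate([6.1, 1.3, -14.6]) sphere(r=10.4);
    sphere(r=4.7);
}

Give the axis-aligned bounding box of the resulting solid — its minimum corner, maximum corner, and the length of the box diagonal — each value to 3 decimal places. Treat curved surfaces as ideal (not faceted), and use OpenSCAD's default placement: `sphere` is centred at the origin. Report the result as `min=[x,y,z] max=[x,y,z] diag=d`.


A = translate([6.1, 1.3, -14.6]) sphere(r=10.4) → bbox [-4.3,-9.1,-25] .. [16.5,11.7,-4.2]
B = sphere(r=4.7) → bbox [-4.7,-4.7,-4.7] .. [4.7,4.7,4.7]
lo = A.lo+B.lo = [-4.3-4.7, -9.1-4.7, -25-4.7] = [-9.000,-13.800,-29.700]
hi = A.hi+B.hi = [16.5+4.7, 11.7+4.7, -4.2+4.7] = [21.200,16.400,0.500]
diag = √(30.2²+30.2²+30.2²) = √2736.12 = 52.308

min=[-9.000,-13.800,-29.700] max=[21.200,16.400,0.500] diag=52.308


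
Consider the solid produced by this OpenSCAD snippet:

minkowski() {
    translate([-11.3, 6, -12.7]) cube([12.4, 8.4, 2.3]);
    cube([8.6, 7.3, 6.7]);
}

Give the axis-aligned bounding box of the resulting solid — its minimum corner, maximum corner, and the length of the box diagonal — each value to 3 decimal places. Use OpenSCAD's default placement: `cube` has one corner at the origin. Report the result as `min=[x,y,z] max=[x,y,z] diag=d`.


min=[-11.300,6.000,-12.700] max=[9.700,21.700,-3.700] diag=27.722

A = translate([-11.3, 6, -12.7]) cube([12.4, 8.4, 2.3]) → bbox [-11.3,6,-12.7] .. [1.1,14.4,-10.4]
B = cube([8.6, 7.3, 6.7]) → bbox [0,0,0] .. [8.6,7.3,6.7]
lo = A.lo+B.lo = [-11.3+0, 6+0, -12.7+0] = [-11.300,6.000,-12.700]
hi = A.hi+B.hi = [1.1+8.6, 14.4+7.3, -10.4+6.7] = [9.700,21.700,-3.700]
diag = √(21²+15.7²+9²) = √768.49 = 27.722


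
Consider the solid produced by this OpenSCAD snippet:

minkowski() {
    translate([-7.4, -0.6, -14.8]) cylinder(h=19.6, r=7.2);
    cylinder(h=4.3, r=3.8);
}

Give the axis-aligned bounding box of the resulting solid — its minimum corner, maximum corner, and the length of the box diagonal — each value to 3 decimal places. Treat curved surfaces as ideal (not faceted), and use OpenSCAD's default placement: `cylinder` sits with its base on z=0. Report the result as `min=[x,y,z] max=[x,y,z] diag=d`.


A = translate([-7.4, -0.6, -14.8]) cylinder(h=19.6, r=7.2) → bbox [-14.6,-7.8,-14.8] .. [-0.2,6.6,4.8]
B = cylinder(h=4.3, r=3.8) → bbox [-3.8,-3.8,0] .. [3.8,3.8,4.3]
lo = A.lo+B.lo = [-14.6-3.8, -7.8-3.8, -14.8+0] = [-18.400,-11.600,-14.800]
hi = A.hi+B.hi = [-0.2+3.8, 6.6+3.8, 4.8+4.3] = [3.600,10.400,9.100]
diag = √(22²+22²+23.9²) = √1539.21 = 39.233

min=[-18.400,-11.600,-14.800] max=[3.600,10.400,9.100] diag=39.233


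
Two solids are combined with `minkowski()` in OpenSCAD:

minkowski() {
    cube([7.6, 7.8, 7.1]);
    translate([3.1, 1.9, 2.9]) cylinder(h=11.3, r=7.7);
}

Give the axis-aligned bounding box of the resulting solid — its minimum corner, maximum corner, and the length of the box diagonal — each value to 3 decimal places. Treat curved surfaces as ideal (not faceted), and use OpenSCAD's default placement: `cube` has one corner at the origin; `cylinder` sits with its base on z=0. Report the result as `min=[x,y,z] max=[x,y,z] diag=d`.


A = translate([3.1, 1.9, 2.9]) cylinder(h=11.3, r=7.7) → bbox [-4.6,-5.8,2.9] .. [10.8,9.6,14.2]
B = cube([7.6, 7.8, 7.1]) → bbox [0,0,0] .. [7.6,7.8,7.1]
lo = A.lo+B.lo = [-4.6+0, -5.8+0, 2.9+0] = [-4.600,-5.800,2.900]
hi = A.hi+B.hi = [10.8+7.6, 9.6+7.8, 14.2+7.1] = [18.400,17.400,21.300]
diag = √(23²+23.2²+18.4²) = √1405.8 = 37.494

min=[-4.600,-5.800,2.900] max=[18.400,17.400,21.300] diag=37.494


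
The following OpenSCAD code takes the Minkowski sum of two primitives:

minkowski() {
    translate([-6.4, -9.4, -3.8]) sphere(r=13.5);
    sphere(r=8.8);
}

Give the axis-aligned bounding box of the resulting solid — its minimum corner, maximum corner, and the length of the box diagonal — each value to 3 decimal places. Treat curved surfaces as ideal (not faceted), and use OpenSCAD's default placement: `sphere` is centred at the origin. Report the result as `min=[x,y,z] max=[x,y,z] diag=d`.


A = translate([-6.4, -9.4, -3.8]) sphere(r=13.5) → bbox [-19.9,-22.9,-17.3] .. [7.1,4.1,9.7]
B = sphere(r=8.8) → bbox [-8.8,-8.8,-8.8] .. [8.8,8.8,8.8]
lo = A.lo+B.lo = [-19.9-8.8, -22.9-8.8, -17.3-8.8] = [-28.700,-31.700,-26.100]
hi = A.hi+B.hi = [7.1+8.8, 4.1+8.8, 9.7+8.8] = [15.900,12.900,18.500]
diag = √(44.6²+44.6²+44.6²) = √5967.48 = 77.249

min=[-28.700,-31.700,-26.100] max=[15.900,12.900,18.500] diag=77.249


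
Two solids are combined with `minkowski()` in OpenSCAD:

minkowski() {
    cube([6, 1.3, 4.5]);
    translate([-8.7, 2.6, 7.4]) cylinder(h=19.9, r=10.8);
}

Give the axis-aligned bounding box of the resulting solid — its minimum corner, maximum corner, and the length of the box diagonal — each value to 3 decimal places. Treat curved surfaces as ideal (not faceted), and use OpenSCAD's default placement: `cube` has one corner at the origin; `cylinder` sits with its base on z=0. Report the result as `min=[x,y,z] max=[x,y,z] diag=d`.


A = translate([-8.7, 2.6, 7.4]) cylinder(h=19.9, r=10.8) → bbox [-19.5,-8.2,7.4] .. [2.1,13.4,27.3]
B = cube([6, 1.3, 4.5]) → bbox [0,0,0] .. [6,1.3,4.5]
lo = A.lo+B.lo = [-19.5+0, -8.2+0, 7.4+0] = [-19.500,-8.200,7.400]
hi = A.hi+B.hi = [2.1+6, 13.4+1.3, 27.3+4.5] = [8.100,14.700,31.800]
diag = √(27.6²+22.9²+24.4²) = √1881.53 = 43.377

min=[-19.500,-8.200,7.400] max=[8.100,14.700,31.800] diag=43.377


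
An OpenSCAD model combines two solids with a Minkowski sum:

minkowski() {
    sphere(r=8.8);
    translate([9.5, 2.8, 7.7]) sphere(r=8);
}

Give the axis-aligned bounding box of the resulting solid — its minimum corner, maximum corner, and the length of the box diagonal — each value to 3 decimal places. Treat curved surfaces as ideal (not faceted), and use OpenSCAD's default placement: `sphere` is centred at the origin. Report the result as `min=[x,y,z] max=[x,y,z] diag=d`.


min=[-7.300,-14.000,-9.100] max=[26.300,19.600,24.500] diag=58.197

A = translate([9.5, 2.8, 7.7]) sphere(r=8) → bbox [1.5,-5.2,-0.3] .. [17.5,10.8,15.7]
B = sphere(r=8.8) → bbox [-8.8,-8.8,-8.8] .. [8.8,8.8,8.8]
lo = A.lo+B.lo = [1.5-8.8, -5.2-8.8, -0.3-8.8] = [-7.300,-14.000,-9.100]
hi = A.hi+B.hi = [17.5+8.8, 10.8+8.8, 15.7+8.8] = [26.300,19.600,24.500]
diag = √(33.6²+33.6²+33.6²) = √3386.88 = 58.197


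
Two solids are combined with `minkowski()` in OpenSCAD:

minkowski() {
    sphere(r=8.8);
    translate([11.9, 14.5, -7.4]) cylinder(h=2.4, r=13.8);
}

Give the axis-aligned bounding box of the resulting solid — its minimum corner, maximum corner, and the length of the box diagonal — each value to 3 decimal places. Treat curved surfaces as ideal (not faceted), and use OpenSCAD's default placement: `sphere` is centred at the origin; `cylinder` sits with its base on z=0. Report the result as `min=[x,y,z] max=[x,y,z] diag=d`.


A = translate([11.9, 14.5, -7.4]) cylinder(h=2.4, r=13.8) → bbox [-1.9,0.7,-7.4] .. [25.7,28.3,-5]
B = sphere(r=8.8) → bbox [-8.8,-8.8,-8.8] .. [8.8,8.8,8.8]
lo = A.lo+B.lo = [-1.9-8.8, 0.7-8.8, -7.4-8.8] = [-10.700,-8.100,-16.200]
hi = A.hi+B.hi = [25.7+8.8, 28.3+8.8, -5+8.8] = [34.500,37.100,3.800]
diag = √(45.2²+45.2²+20²) = √4486.08 = 66.978

min=[-10.700,-8.100,-16.200] max=[34.500,37.100,3.800] diag=66.978


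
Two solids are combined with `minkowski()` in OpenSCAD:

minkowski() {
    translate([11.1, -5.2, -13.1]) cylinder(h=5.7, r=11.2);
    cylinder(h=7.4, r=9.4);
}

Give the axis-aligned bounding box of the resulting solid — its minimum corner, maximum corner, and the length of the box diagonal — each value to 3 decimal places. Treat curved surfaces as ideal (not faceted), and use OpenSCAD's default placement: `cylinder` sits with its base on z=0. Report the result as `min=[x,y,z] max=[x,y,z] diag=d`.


A = translate([11.1, -5.2, -13.1]) cylinder(h=5.7, r=11.2) → bbox [-0.1,-16.4,-13.1] .. [22.3,6,-7.4]
B = cylinder(h=7.4, r=9.4) → bbox [-9.4,-9.4,0] .. [9.4,9.4,7.4]
lo = A.lo+B.lo = [-0.1-9.4, -16.4-9.4, -13.1+0] = [-9.500,-25.800,-13.100]
hi = A.hi+B.hi = [22.3+9.4, 6+9.4, -7.4+7.4] = [31.700,15.400,0.000]
diag = √(41.2²+41.2²+13.1²) = √3566.49 = 59.720

min=[-9.500,-25.800,-13.100] max=[31.700,15.400,0.000] diag=59.720


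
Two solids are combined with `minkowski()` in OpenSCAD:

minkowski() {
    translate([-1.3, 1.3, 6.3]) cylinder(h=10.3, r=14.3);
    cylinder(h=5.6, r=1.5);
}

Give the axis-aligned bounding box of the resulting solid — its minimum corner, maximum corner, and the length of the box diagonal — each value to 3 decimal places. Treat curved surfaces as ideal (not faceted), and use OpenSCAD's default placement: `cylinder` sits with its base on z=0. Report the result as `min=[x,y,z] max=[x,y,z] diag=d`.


min=[-17.100,-14.500,6.300] max=[14.500,17.100,22.200] diag=47.433

A = translate([-1.3, 1.3, 6.3]) cylinder(h=10.3, r=14.3) → bbox [-15.6,-13,6.3] .. [13,15.6,16.6]
B = cylinder(h=5.6, r=1.5) → bbox [-1.5,-1.5,0] .. [1.5,1.5,5.6]
lo = A.lo+B.lo = [-15.6-1.5, -13-1.5, 6.3+0] = [-17.100,-14.500,6.300]
hi = A.hi+B.hi = [13+1.5, 15.6+1.5, 16.6+5.6] = [14.500,17.100,22.200]
diag = √(31.6²+31.6²+15.9²) = √2249.93 = 47.433


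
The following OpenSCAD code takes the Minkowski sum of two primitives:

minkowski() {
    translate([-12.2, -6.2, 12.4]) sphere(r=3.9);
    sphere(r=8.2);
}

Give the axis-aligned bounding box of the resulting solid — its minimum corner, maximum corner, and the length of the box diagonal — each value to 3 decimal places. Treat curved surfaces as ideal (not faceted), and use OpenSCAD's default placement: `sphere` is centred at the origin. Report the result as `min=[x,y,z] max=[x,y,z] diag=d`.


min=[-24.300,-18.300,0.300] max=[-0.100,5.900,24.500] diag=41.916

A = translate([-12.2, -6.2, 12.4]) sphere(r=3.9) → bbox [-16.1,-10.1,8.5] .. [-8.3,-2.3,16.3]
B = sphere(r=8.2) → bbox [-8.2,-8.2,-8.2] .. [8.2,8.2,8.2]
lo = A.lo+B.lo = [-16.1-8.2, -10.1-8.2, 8.5-8.2] = [-24.300,-18.300,0.300]
hi = A.hi+B.hi = [-8.3+8.2, -2.3+8.2, 16.3+8.2] = [-0.100,5.900,24.500]
diag = √(24.2²+24.2²+24.2²) = √1756.92 = 41.916


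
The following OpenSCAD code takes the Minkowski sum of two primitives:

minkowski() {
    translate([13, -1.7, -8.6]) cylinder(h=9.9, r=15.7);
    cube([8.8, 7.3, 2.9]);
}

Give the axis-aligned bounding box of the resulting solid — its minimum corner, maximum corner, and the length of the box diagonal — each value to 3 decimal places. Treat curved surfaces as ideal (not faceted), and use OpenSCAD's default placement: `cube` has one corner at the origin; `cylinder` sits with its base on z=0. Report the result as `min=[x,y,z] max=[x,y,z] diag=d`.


A = translate([13, -1.7, -8.6]) cylinder(h=9.9, r=15.7) → bbox [-2.7,-17.4,-8.6] .. [28.7,14,1.3]
B = cube([8.8, 7.3, 2.9]) → bbox [0,0,0] .. [8.8,7.3,2.9]
lo = A.lo+B.lo = [-2.7+0, -17.4+0, -8.6+0] = [-2.700,-17.400,-8.600]
hi = A.hi+B.hi = [28.7+8.8, 14+7.3, 1.3+2.9] = [37.500,21.300,4.200]
diag = √(40.2²+38.7²+12.8²) = √3277.57 = 57.250

min=[-2.700,-17.400,-8.600] max=[37.500,21.300,4.200] diag=57.250


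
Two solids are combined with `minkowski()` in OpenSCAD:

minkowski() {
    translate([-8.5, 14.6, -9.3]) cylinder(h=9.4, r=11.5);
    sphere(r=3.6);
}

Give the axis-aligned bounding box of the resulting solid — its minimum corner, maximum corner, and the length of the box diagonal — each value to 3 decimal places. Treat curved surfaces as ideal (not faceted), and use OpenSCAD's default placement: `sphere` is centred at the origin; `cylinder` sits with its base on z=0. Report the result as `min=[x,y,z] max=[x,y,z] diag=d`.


min=[-23.600,-0.500,-12.900] max=[6.600,29.700,3.700] diag=45.822

A = translate([-8.5, 14.6, -9.3]) cylinder(h=9.4, r=11.5) → bbox [-20,3.1,-9.3] .. [3,26.1,0.1]
B = sphere(r=3.6) → bbox [-3.6,-3.6,-3.6] .. [3.6,3.6,3.6]
lo = A.lo+B.lo = [-20-3.6, 3.1-3.6, -9.3-3.6] = [-23.600,-0.500,-12.900]
hi = A.hi+B.hi = [3+3.6, 26.1+3.6, 0.1+3.6] = [6.600,29.700,3.700]
diag = √(30.2²+30.2²+16.6²) = √2099.64 = 45.822


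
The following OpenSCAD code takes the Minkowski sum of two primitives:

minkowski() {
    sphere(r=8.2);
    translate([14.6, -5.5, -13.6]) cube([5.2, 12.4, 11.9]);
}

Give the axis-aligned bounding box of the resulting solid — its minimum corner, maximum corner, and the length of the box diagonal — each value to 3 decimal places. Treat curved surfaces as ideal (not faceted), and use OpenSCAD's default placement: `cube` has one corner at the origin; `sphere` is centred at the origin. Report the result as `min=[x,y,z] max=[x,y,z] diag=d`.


min=[6.400,-13.700,-21.800] max=[28.000,15.100,6.500] diag=45.792

A = translate([14.6, -5.5, -13.6]) cube([5.2, 12.4, 11.9]) → bbox [14.6,-5.5,-13.6] .. [19.8,6.9,-1.7]
B = sphere(r=8.2) → bbox [-8.2,-8.2,-8.2] .. [8.2,8.2,8.2]
lo = A.lo+B.lo = [14.6-8.2, -5.5-8.2, -13.6-8.2] = [6.400,-13.700,-21.800]
hi = A.hi+B.hi = [19.8+8.2, 6.9+8.2, -1.7+8.2] = [28.000,15.100,6.500]
diag = √(21.6²+28.8²+28.3²) = √2096.89 = 45.792


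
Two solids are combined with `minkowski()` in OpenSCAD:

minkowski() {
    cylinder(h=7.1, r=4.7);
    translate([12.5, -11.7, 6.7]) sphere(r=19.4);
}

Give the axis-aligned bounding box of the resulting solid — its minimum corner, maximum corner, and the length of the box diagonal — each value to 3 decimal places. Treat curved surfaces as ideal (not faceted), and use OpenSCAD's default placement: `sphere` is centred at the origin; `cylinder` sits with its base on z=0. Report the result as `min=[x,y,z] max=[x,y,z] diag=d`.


min=[-11.600,-35.800,-12.700] max=[36.600,12.400,33.200] diag=82.178

A = translate([12.5, -11.7, 6.7]) sphere(r=19.4) → bbox [-6.9,-31.1,-12.7] .. [31.9,7.7,26.1]
B = cylinder(h=7.1, r=4.7) → bbox [-4.7,-4.7,0] .. [4.7,4.7,7.1]
lo = A.lo+B.lo = [-6.9-4.7, -31.1-4.7, -12.7+0] = [-11.600,-35.800,-12.700]
hi = A.hi+B.hi = [31.9+4.7, 7.7+4.7, 26.1+7.1] = [36.600,12.400,33.200]
diag = √(48.2²+48.2²+45.9²) = √6753.29 = 82.178


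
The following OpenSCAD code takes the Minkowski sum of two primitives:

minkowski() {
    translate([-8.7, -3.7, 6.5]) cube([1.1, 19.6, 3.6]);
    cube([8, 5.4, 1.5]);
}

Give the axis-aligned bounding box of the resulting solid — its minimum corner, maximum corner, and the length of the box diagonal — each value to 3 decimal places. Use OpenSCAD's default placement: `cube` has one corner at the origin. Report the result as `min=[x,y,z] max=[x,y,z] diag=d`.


A = translate([-8.7, -3.7, 6.5]) cube([1.1, 19.6, 3.6]) → bbox [-8.7,-3.7,6.5] .. [-7.6,15.9,10.1]
B = cube([8, 5.4, 1.5]) → bbox [0,0,0] .. [8,5.4,1.5]
lo = A.lo+B.lo = [-8.7+0, -3.7+0, 6.5+0] = [-8.700,-3.700,6.500]
hi = A.hi+B.hi = [-7.6+8, 15.9+5.4, 10.1+1.5] = [0.400,21.300,11.600]
diag = √(9.1²+25²+5.1²) = √733.82 = 27.089

min=[-8.700,-3.700,6.500] max=[0.400,21.300,11.600] diag=27.089


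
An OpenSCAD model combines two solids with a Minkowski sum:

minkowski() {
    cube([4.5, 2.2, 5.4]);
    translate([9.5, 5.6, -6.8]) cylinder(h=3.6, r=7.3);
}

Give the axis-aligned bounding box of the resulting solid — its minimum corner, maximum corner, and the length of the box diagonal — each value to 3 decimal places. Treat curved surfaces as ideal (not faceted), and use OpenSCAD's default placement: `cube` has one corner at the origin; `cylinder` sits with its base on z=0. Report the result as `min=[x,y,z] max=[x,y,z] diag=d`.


A = translate([9.5, 5.6, -6.8]) cylinder(h=3.6, r=7.3) → bbox [2.2,-1.7,-6.8] .. [16.8,12.9,-3.2]
B = cube([4.5, 2.2, 5.4]) → bbox [0,0,0] .. [4.5,2.2,5.4]
lo = A.lo+B.lo = [2.2+0, -1.7+0, -6.8+0] = [2.200,-1.700,-6.800]
hi = A.hi+B.hi = [16.8+4.5, 12.9+2.2, -3.2+5.4] = [21.300,15.100,2.200]
diag = √(19.1²+16.8²+9²) = √728.05 = 26.982

min=[2.200,-1.700,-6.800] max=[21.300,15.100,2.200] diag=26.982


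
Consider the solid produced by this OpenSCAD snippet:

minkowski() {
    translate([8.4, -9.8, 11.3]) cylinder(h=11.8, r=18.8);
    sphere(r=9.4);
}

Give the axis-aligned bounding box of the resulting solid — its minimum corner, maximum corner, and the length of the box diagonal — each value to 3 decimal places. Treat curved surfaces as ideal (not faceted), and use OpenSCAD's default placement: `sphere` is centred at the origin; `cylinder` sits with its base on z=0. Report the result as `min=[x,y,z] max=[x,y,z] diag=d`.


min=[-19.800,-38.000,1.900] max=[36.600,18.400,32.500] diag=85.430

A = translate([8.4, -9.8, 11.3]) cylinder(h=11.8, r=18.8) → bbox [-10.4,-28.6,11.3] .. [27.2,9,23.1]
B = sphere(r=9.4) → bbox [-9.4,-9.4,-9.4] .. [9.4,9.4,9.4]
lo = A.lo+B.lo = [-10.4-9.4, -28.6-9.4, 11.3-9.4] = [-19.800,-38.000,1.900]
hi = A.hi+B.hi = [27.2+9.4, 9+9.4, 23.1+9.4] = [36.600,18.400,32.500]
diag = √(56.4²+56.4²+30.6²) = √7298.28 = 85.430


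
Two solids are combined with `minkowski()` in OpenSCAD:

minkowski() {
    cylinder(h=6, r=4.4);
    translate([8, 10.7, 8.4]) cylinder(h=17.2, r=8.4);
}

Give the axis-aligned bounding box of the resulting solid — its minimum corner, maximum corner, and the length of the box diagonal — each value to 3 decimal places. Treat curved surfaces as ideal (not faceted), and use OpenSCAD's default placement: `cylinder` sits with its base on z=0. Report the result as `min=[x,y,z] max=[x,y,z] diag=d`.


A = translate([8, 10.7, 8.4]) cylinder(h=17.2, r=8.4) → bbox [-0.4,2.3,8.4] .. [16.4,19.1,25.6]
B = cylinder(h=6, r=4.4) → bbox [-4.4,-4.4,0] .. [4.4,4.4,6]
lo = A.lo+B.lo = [-0.4-4.4, 2.3-4.4, 8.4+0] = [-4.800,-2.100,8.400]
hi = A.hi+B.hi = [16.4+4.4, 19.1+4.4, 25.6+6] = [20.800,23.500,31.600]
diag = √(25.6²+25.6²+23.2²) = √1848.96 = 43.000

min=[-4.800,-2.100,8.400] max=[20.800,23.500,31.600] diag=43.000


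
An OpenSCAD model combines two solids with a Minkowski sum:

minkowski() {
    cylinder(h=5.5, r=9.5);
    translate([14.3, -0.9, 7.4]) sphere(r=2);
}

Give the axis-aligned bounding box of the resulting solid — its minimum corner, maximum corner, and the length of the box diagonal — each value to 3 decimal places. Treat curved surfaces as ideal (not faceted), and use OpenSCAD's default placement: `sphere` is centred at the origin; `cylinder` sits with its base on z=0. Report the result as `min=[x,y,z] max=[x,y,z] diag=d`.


min=[2.800,-12.400,5.400] max=[25.800,10.600,14.900] diag=33.886

A = translate([14.3, -0.9, 7.4]) sphere(r=2) → bbox [12.3,-2.9,5.4] .. [16.3,1.1,9.4]
B = cylinder(h=5.5, r=9.5) → bbox [-9.5,-9.5,0] .. [9.5,9.5,5.5]
lo = A.lo+B.lo = [12.3-9.5, -2.9-9.5, 5.4+0] = [2.800,-12.400,5.400]
hi = A.hi+B.hi = [16.3+9.5, 1.1+9.5, 9.4+5.5] = [25.800,10.600,14.900]
diag = √(23²+23²+9.5²) = √1148.25 = 33.886


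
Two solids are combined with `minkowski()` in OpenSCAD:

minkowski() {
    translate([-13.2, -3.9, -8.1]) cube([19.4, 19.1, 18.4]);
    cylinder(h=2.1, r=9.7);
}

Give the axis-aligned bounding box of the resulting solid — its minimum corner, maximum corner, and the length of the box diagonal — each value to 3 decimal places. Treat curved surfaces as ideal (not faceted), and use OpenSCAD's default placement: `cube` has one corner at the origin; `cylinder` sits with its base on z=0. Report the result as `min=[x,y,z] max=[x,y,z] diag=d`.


min=[-22.900,-13.600,-8.100] max=[15.900,24.900,12.400] diag=58.378

A = translate([-13.2, -3.9, -8.1]) cube([19.4, 19.1, 18.4]) → bbox [-13.2,-3.9,-8.1] .. [6.2,15.2,10.3]
B = cylinder(h=2.1, r=9.7) → bbox [-9.7,-9.7,0] .. [9.7,9.7,2.1]
lo = A.lo+B.lo = [-13.2-9.7, -3.9-9.7, -8.1+0] = [-22.900,-13.600,-8.100]
hi = A.hi+B.hi = [6.2+9.7, 15.2+9.7, 10.3+2.1] = [15.900,24.900,12.400]
diag = √(38.8²+38.5²+20.5²) = √3407.94 = 58.378


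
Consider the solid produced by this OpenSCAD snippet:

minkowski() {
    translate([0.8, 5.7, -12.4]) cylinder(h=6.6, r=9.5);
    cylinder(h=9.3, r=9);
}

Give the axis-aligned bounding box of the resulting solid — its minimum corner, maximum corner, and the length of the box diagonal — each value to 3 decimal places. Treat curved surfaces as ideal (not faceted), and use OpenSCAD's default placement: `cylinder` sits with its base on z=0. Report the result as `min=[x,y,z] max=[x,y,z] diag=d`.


min=[-17.700,-12.800,-12.400] max=[19.300,24.200,3.500] diag=54.688

A = translate([0.8, 5.7, -12.4]) cylinder(h=6.6, r=9.5) → bbox [-8.7,-3.8,-12.4] .. [10.3,15.2,-5.8]
B = cylinder(h=9.3, r=9) → bbox [-9,-9,0] .. [9,9,9.3]
lo = A.lo+B.lo = [-8.7-9, -3.8-9, -12.4+0] = [-17.700,-12.800,-12.400]
hi = A.hi+B.hi = [10.3+9, 15.2+9, -5.8+9.3] = [19.300,24.200,3.500]
diag = √(37²+37²+15.9²) = √2990.81 = 54.688


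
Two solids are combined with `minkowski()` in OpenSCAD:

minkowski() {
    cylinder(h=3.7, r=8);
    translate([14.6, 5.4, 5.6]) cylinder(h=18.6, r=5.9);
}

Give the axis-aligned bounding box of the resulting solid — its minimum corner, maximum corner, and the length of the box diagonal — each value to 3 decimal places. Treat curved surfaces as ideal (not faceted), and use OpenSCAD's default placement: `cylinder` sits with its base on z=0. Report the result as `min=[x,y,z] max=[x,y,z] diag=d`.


A = translate([14.6, 5.4, 5.6]) cylinder(h=18.6, r=5.9) → bbox [8.7,-0.5,5.6] .. [20.5,11.3,24.2]
B = cylinder(h=3.7, r=8) → bbox [-8,-8,0] .. [8,8,3.7]
lo = A.lo+B.lo = [8.7-8, -0.5-8, 5.6+0] = [0.700,-8.500,5.600]
hi = A.hi+B.hi = [20.5+8, 11.3+8, 24.2+3.7] = [28.500,19.300,27.900]
diag = √(27.8²+27.8²+22.3²) = √2042.97 = 45.199

min=[0.700,-8.500,5.600] max=[28.500,19.300,27.900] diag=45.199


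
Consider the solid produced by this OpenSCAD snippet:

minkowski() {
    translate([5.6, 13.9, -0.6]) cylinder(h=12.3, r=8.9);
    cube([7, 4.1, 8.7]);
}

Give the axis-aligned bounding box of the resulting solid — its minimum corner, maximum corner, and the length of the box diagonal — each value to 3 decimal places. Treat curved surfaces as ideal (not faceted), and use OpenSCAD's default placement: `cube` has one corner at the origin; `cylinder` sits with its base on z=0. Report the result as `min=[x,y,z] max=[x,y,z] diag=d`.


A = translate([5.6, 13.9, -0.6]) cylinder(h=12.3, r=8.9) → bbox [-3.3,5,-0.6] .. [14.5,22.8,11.7]
B = cube([7, 4.1, 8.7]) → bbox [0,0,0] .. [7,4.1,8.7]
lo = A.lo+B.lo = [-3.3+0, 5+0, -0.6+0] = [-3.300,5.000,-0.600]
hi = A.hi+B.hi = [14.5+7, 22.8+4.1, 11.7+8.7] = [21.500,26.900,20.400]
diag = √(24.8²+21.9²+21²) = √1535.65 = 39.187

min=[-3.300,5.000,-0.600] max=[21.500,26.900,20.400] diag=39.187


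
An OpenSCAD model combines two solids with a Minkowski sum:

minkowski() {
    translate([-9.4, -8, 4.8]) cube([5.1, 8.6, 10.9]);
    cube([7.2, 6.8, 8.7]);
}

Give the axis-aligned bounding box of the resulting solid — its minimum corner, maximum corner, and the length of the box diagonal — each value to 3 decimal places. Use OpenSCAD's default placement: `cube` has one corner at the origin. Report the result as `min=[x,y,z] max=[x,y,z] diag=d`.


min=[-9.400,-8.000,4.800] max=[2.900,7.400,24.400] diag=27.796

A = translate([-9.4, -8, 4.8]) cube([5.1, 8.6, 10.9]) → bbox [-9.4,-8,4.8] .. [-4.3,0.6,15.7]
B = cube([7.2, 6.8, 8.7]) → bbox [0,0,0] .. [7.2,6.8,8.7]
lo = A.lo+B.lo = [-9.4+0, -8+0, 4.8+0] = [-9.400,-8.000,4.800]
hi = A.hi+B.hi = [-4.3+7.2, 0.6+6.8, 15.7+8.7] = [2.900,7.400,24.400]
diag = √(12.3²+15.4²+19.6²) = √772.61 = 27.796
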